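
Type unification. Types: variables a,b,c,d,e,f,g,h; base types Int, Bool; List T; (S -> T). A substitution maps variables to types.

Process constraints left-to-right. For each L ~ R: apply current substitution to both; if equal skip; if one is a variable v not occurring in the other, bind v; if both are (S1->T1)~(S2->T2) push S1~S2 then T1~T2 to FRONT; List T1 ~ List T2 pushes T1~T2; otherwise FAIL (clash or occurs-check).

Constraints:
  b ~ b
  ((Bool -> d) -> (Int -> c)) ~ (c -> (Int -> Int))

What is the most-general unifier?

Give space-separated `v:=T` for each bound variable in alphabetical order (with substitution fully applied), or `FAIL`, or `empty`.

Answer: FAIL

Derivation:
step 1: unify b ~ b  [subst: {-} | 1 pending]
  -> identical, skip
step 2: unify ((Bool -> d) -> (Int -> c)) ~ (c -> (Int -> Int))  [subst: {-} | 0 pending]
  -> decompose arrow: push (Bool -> d)~c, (Int -> c)~(Int -> Int)
step 3: unify (Bool -> d) ~ c  [subst: {-} | 1 pending]
  bind c := (Bool -> d)
step 4: unify (Int -> (Bool -> d)) ~ (Int -> Int)  [subst: {c:=(Bool -> d)} | 0 pending]
  -> decompose arrow: push Int~Int, (Bool -> d)~Int
step 5: unify Int ~ Int  [subst: {c:=(Bool -> d)} | 1 pending]
  -> identical, skip
step 6: unify (Bool -> d) ~ Int  [subst: {c:=(Bool -> d)} | 0 pending]
  clash: (Bool -> d) vs Int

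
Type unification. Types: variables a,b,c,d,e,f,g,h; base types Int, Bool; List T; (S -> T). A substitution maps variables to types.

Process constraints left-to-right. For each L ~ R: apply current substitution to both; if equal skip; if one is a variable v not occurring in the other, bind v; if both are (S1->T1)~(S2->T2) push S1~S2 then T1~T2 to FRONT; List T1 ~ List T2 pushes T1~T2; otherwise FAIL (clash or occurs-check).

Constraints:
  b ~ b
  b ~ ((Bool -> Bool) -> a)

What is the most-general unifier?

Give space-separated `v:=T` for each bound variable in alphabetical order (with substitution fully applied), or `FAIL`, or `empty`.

Answer: b:=((Bool -> Bool) -> a)

Derivation:
step 1: unify b ~ b  [subst: {-} | 1 pending]
  -> identical, skip
step 2: unify b ~ ((Bool -> Bool) -> a)  [subst: {-} | 0 pending]
  bind b := ((Bool -> Bool) -> a)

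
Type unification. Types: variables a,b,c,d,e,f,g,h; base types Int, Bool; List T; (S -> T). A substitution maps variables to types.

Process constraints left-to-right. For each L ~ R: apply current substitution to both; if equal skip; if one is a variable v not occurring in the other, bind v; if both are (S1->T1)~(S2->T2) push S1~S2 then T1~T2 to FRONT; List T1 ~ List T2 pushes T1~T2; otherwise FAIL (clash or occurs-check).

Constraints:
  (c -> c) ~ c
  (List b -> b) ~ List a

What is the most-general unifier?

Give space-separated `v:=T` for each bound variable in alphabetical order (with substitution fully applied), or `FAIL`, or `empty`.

step 1: unify (c -> c) ~ c  [subst: {-} | 1 pending]
  occurs-check fail

Answer: FAIL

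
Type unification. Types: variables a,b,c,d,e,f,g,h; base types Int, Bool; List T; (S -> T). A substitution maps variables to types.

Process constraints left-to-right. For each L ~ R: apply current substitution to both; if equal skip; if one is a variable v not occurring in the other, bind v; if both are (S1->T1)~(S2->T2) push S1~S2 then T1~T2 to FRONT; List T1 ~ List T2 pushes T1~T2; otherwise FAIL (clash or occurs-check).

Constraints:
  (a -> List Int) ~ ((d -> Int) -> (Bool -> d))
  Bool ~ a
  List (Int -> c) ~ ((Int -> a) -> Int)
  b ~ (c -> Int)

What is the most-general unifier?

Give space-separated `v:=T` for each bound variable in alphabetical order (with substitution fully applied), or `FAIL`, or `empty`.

Answer: FAIL

Derivation:
step 1: unify (a -> List Int) ~ ((d -> Int) -> (Bool -> d))  [subst: {-} | 3 pending]
  -> decompose arrow: push a~(d -> Int), List Int~(Bool -> d)
step 2: unify a ~ (d -> Int)  [subst: {-} | 4 pending]
  bind a := (d -> Int)
step 3: unify List Int ~ (Bool -> d)  [subst: {a:=(d -> Int)} | 3 pending]
  clash: List Int vs (Bool -> d)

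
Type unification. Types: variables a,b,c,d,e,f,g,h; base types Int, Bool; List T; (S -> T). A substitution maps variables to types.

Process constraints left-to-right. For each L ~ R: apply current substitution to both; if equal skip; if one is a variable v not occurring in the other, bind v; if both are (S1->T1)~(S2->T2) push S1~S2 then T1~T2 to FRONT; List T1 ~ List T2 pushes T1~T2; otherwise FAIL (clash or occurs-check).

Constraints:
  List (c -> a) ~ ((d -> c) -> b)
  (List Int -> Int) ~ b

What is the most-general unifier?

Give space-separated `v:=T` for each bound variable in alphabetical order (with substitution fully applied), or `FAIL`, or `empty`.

step 1: unify List (c -> a) ~ ((d -> c) -> b)  [subst: {-} | 1 pending]
  clash: List (c -> a) vs ((d -> c) -> b)

Answer: FAIL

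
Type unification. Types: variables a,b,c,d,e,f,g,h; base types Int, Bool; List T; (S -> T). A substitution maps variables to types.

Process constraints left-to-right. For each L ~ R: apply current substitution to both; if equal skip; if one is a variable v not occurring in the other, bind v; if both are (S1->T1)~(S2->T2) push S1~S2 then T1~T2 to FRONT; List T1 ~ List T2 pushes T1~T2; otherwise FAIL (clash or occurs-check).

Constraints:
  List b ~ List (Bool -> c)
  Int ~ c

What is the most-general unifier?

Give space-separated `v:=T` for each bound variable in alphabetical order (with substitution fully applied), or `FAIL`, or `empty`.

step 1: unify List b ~ List (Bool -> c)  [subst: {-} | 1 pending]
  -> decompose List: push b~(Bool -> c)
step 2: unify b ~ (Bool -> c)  [subst: {-} | 1 pending]
  bind b := (Bool -> c)
step 3: unify Int ~ c  [subst: {b:=(Bool -> c)} | 0 pending]
  bind c := Int

Answer: b:=(Bool -> Int) c:=Int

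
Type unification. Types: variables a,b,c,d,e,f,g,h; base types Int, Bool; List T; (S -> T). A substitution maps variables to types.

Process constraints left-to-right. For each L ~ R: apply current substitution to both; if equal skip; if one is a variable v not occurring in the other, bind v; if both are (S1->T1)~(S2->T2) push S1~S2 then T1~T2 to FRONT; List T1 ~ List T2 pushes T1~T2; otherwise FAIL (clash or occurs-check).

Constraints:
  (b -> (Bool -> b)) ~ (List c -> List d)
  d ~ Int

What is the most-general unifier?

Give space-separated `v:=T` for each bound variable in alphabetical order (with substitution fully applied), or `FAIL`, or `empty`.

Answer: FAIL

Derivation:
step 1: unify (b -> (Bool -> b)) ~ (List c -> List d)  [subst: {-} | 1 pending]
  -> decompose arrow: push b~List c, (Bool -> b)~List d
step 2: unify b ~ List c  [subst: {-} | 2 pending]
  bind b := List c
step 3: unify (Bool -> List c) ~ List d  [subst: {b:=List c} | 1 pending]
  clash: (Bool -> List c) vs List d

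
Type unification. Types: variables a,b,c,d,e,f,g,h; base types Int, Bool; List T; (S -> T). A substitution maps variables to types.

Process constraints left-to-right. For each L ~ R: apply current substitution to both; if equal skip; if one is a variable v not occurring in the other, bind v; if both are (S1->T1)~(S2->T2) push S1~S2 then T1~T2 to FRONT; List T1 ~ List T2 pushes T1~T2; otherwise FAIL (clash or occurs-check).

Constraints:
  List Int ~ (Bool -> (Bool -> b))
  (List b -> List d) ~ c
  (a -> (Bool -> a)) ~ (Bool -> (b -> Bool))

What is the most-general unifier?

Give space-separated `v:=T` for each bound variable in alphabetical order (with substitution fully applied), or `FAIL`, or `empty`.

step 1: unify List Int ~ (Bool -> (Bool -> b))  [subst: {-} | 2 pending]
  clash: List Int vs (Bool -> (Bool -> b))

Answer: FAIL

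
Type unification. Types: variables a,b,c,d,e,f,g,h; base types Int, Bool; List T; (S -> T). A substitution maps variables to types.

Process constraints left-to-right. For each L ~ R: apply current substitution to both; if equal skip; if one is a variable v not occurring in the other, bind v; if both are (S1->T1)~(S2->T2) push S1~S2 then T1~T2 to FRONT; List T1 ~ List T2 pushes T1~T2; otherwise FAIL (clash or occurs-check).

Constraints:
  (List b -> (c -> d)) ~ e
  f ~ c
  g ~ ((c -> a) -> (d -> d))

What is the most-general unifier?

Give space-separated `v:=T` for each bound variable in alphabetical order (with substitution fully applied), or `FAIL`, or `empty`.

Answer: e:=(List b -> (c -> d)) f:=c g:=((c -> a) -> (d -> d))

Derivation:
step 1: unify (List b -> (c -> d)) ~ e  [subst: {-} | 2 pending]
  bind e := (List b -> (c -> d))
step 2: unify f ~ c  [subst: {e:=(List b -> (c -> d))} | 1 pending]
  bind f := c
step 3: unify g ~ ((c -> a) -> (d -> d))  [subst: {e:=(List b -> (c -> d)), f:=c} | 0 pending]
  bind g := ((c -> a) -> (d -> d))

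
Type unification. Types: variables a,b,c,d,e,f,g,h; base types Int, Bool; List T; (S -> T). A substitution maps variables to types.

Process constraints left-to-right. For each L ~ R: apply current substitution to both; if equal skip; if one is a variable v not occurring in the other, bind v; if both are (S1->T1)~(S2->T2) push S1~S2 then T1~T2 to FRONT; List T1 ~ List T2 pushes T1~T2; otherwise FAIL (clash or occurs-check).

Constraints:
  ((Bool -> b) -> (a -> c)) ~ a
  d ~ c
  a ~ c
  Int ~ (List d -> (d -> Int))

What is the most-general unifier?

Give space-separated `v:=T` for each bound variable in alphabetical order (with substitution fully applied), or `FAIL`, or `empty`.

step 1: unify ((Bool -> b) -> (a -> c)) ~ a  [subst: {-} | 3 pending]
  occurs-check fail

Answer: FAIL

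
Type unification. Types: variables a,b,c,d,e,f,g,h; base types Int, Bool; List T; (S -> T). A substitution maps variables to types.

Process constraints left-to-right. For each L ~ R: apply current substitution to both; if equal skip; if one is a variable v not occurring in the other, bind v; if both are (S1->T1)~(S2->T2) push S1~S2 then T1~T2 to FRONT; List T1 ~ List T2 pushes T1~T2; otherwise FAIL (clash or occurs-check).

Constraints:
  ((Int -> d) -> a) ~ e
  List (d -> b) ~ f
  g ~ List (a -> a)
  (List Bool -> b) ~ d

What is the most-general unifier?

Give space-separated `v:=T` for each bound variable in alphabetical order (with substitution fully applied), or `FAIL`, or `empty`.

Answer: d:=(List Bool -> b) e:=((Int -> (List Bool -> b)) -> a) f:=List ((List Bool -> b) -> b) g:=List (a -> a)

Derivation:
step 1: unify ((Int -> d) -> a) ~ e  [subst: {-} | 3 pending]
  bind e := ((Int -> d) -> a)
step 2: unify List (d -> b) ~ f  [subst: {e:=((Int -> d) -> a)} | 2 pending]
  bind f := List (d -> b)
step 3: unify g ~ List (a -> a)  [subst: {e:=((Int -> d) -> a), f:=List (d -> b)} | 1 pending]
  bind g := List (a -> a)
step 4: unify (List Bool -> b) ~ d  [subst: {e:=((Int -> d) -> a), f:=List (d -> b), g:=List (a -> a)} | 0 pending]
  bind d := (List Bool -> b)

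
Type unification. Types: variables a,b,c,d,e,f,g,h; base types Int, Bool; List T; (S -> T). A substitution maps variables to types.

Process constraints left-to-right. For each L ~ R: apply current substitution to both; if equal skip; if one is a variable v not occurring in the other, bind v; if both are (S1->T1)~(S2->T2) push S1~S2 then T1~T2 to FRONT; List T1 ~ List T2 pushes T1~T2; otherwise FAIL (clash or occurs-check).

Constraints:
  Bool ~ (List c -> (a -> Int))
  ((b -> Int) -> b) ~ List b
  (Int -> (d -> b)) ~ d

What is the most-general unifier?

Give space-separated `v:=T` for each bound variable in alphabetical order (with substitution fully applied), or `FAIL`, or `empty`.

Answer: FAIL

Derivation:
step 1: unify Bool ~ (List c -> (a -> Int))  [subst: {-} | 2 pending]
  clash: Bool vs (List c -> (a -> Int))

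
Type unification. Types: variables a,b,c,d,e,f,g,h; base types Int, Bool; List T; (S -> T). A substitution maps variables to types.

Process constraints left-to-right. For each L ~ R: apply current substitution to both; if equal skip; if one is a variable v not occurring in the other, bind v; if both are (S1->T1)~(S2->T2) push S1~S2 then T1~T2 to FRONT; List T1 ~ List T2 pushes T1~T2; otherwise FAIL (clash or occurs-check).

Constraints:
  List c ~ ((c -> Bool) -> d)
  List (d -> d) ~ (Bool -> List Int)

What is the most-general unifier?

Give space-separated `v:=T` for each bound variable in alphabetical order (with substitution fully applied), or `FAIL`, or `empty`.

Answer: FAIL

Derivation:
step 1: unify List c ~ ((c -> Bool) -> d)  [subst: {-} | 1 pending]
  clash: List c vs ((c -> Bool) -> d)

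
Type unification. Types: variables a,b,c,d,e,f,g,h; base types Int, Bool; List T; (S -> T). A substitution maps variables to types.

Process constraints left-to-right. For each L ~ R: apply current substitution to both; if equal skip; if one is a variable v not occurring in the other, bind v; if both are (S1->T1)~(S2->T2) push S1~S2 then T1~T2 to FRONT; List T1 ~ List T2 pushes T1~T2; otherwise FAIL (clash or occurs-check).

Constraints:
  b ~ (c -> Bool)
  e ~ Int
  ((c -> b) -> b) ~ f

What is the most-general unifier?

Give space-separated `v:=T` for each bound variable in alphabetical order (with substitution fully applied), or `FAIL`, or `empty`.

Answer: b:=(c -> Bool) e:=Int f:=((c -> (c -> Bool)) -> (c -> Bool))

Derivation:
step 1: unify b ~ (c -> Bool)  [subst: {-} | 2 pending]
  bind b := (c -> Bool)
step 2: unify e ~ Int  [subst: {b:=(c -> Bool)} | 1 pending]
  bind e := Int
step 3: unify ((c -> (c -> Bool)) -> (c -> Bool)) ~ f  [subst: {b:=(c -> Bool), e:=Int} | 0 pending]
  bind f := ((c -> (c -> Bool)) -> (c -> Bool))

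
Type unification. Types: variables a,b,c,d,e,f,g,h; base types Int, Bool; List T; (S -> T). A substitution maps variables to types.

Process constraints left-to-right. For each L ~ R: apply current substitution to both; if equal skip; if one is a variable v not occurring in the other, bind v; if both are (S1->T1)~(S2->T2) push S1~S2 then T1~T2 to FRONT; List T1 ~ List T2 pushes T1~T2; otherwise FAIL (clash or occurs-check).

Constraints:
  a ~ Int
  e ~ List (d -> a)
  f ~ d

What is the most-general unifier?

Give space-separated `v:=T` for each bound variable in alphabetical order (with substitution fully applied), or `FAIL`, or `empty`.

step 1: unify a ~ Int  [subst: {-} | 2 pending]
  bind a := Int
step 2: unify e ~ List (d -> Int)  [subst: {a:=Int} | 1 pending]
  bind e := List (d -> Int)
step 3: unify f ~ d  [subst: {a:=Int, e:=List (d -> Int)} | 0 pending]
  bind f := d

Answer: a:=Int e:=List (d -> Int) f:=d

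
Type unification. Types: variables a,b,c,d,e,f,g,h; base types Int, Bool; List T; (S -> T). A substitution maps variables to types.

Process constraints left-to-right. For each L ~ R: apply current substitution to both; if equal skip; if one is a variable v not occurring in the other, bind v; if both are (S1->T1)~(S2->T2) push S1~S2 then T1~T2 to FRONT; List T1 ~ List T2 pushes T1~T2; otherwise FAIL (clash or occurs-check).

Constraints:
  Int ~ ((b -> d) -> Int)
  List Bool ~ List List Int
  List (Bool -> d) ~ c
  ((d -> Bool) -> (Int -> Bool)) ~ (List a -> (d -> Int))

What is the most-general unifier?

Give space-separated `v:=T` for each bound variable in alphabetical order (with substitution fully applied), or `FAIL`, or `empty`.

step 1: unify Int ~ ((b -> d) -> Int)  [subst: {-} | 3 pending]
  clash: Int vs ((b -> d) -> Int)

Answer: FAIL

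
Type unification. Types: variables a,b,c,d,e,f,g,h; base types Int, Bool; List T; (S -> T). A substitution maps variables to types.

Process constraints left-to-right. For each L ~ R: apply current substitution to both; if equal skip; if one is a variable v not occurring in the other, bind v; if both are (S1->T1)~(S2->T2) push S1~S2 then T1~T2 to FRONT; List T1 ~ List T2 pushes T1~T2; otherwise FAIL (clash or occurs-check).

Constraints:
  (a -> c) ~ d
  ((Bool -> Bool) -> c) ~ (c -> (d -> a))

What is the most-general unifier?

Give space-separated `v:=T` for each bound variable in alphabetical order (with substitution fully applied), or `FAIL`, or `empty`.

Answer: FAIL

Derivation:
step 1: unify (a -> c) ~ d  [subst: {-} | 1 pending]
  bind d := (a -> c)
step 2: unify ((Bool -> Bool) -> c) ~ (c -> ((a -> c) -> a))  [subst: {d:=(a -> c)} | 0 pending]
  -> decompose arrow: push (Bool -> Bool)~c, c~((a -> c) -> a)
step 3: unify (Bool -> Bool) ~ c  [subst: {d:=(a -> c)} | 1 pending]
  bind c := (Bool -> Bool)
step 4: unify (Bool -> Bool) ~ ((a -> (Bool -> Bool)) -> a)  [subst: {d:=(a -> c), c:=(Bool -> Bool)} | 0 pending]
  -> decompose arrow: push Bool~(a -> (Bool -> Bool)), Bool~a
step 5: unify Bool ~ (a -> (Bool -> Bool))  [subst: {d:=(a -> c), c:=(Bool -> Bool)} | 1 pending]
  clash: Bool vs (a -> (Bool -> Bool))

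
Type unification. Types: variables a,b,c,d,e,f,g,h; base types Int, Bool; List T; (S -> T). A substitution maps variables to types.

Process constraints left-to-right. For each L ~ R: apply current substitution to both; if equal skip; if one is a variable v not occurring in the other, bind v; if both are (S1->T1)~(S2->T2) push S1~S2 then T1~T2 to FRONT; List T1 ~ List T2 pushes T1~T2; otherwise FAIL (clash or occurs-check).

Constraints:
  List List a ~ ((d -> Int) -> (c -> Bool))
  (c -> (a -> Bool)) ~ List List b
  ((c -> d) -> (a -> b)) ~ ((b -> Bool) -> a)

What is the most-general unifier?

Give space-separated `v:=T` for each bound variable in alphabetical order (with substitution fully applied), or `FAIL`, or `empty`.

Answer: FAIL

Derivation:
step 1: unify List List a ~ ((d -> Int) -> (c -> Bool))  [subst: {-} | 2 pending]
  clash: List List a vs ((d -> Int) -> (c -> Bool))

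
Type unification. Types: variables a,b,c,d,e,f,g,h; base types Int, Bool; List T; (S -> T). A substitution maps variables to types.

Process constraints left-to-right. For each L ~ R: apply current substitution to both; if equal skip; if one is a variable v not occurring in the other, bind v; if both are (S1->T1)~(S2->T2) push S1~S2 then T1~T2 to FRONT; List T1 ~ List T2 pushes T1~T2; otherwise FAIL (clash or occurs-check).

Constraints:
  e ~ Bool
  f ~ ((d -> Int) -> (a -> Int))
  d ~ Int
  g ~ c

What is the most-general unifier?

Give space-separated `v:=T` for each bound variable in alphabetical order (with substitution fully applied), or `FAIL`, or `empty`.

step 1: unify e ~ Bool  [subst: {-} | 3 pending]
  bind e := Bool
step 2: unify f ~ ((d -> Int) -> (a -> Int))  [subst: {e:=Bool} | 2 pending]
  bind f := ((d -> Int) -> (a -> Int))
step 3: unify d ~ Int  [subst: {e:=Bool, f:=((d -> Int) -> (a -> Int))} | 1 pending]
  bind d := Int
step 4: unify g ~ c  [subst: {e:=Bool, f:=((d -> Int) -> (a -> Int)), d:=Int} | 0 pending]
  bind g := c

Answer: d:=Int e:=Bool f:=((Int -> Int) -> (a -> Int)) g:=c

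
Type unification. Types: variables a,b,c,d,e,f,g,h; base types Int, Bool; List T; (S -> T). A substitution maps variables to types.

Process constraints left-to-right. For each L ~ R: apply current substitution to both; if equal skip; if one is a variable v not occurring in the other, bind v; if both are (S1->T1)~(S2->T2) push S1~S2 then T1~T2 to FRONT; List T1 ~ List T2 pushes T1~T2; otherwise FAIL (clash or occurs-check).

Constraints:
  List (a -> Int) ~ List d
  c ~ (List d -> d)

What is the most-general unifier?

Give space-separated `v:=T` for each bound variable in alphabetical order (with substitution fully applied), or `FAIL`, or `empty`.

step 1: unify List (a -> Int) ~ List d  [subst: {-} | 1 pending]
  -> decompose List: push (a -> Int)~d
step 2: unify (a -> Int) ~ d  [subst: {-} | 1 pending]
  bind d := (a -> Int)
step 3: unify c ~ (List (a -> Int) -> (a -> Int))  [subst: {d:=(a -> Int)} | 0 pending]
  bind c := (List (a -> Int) -> (a -> Int))

Answer: c:=(List (a -> Int) -> (a -> Int)) d:=(a -> Int)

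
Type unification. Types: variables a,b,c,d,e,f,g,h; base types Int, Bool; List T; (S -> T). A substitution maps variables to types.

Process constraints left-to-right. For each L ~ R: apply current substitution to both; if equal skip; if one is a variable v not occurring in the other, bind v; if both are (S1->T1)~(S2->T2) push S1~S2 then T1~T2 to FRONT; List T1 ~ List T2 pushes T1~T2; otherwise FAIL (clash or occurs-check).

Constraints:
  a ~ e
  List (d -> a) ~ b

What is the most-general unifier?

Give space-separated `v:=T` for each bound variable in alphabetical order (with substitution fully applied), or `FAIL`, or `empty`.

step 1: unify a ~ e  [subst: {-} | 1 pending]
  bind a := e
step 2: unify List (d -> e) ~ b  [subst: {a:=e} | 0 pending]
  bind b := List (d -> e)

Answer: a:=e b:=List (d -> e)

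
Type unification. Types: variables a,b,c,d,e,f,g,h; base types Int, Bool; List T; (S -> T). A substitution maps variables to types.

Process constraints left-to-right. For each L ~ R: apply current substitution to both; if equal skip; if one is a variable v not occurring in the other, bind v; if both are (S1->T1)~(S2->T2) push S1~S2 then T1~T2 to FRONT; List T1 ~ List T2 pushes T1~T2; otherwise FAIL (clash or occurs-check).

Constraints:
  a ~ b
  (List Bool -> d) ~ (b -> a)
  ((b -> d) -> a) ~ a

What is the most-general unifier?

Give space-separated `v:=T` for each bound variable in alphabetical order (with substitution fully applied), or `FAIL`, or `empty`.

step 1: unify a ~ b  [subst: {-} | 2 pending]
  bind a := b
step 2: unify (List Bool -> d) ~ (b -> b)  [subst: {a:=b} | 1 pending]
  -> decompose arrow: push List Bool~b, d~b
step 3: unify List Bool ~ b  [subst: {a:=b} | 2 pending]
  bind b := List Bool
step 4: unify d ~ List Bool  [subst: {a:=b, b:=List Bool} | 1 pending]
  bind d := List Bool
step 5: unify ((List Bool -> List Bool) -> List Bool) ~ List Bool  [subst: {a:=b, b:=List Bool, d:=List Bool} | 0 pending]
  clash: ((List Bool -> List Bool) -> List Bool) vs List Bool

Answer: FAIL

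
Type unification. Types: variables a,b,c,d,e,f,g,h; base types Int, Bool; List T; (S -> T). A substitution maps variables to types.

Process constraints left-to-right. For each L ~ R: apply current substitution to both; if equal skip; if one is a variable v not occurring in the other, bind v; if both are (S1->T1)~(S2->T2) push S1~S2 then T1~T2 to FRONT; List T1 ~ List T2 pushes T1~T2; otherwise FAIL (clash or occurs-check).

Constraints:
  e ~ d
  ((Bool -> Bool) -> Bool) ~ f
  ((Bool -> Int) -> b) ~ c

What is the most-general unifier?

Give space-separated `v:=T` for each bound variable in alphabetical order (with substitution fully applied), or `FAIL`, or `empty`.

Answer: c:=((Bool -> Int) -> b) e:=d f:=((Bool -> Bool) -> Bool)

Derivation:
step 1: unify e ~ d  [subst: {-} | 2 pending]
  bind e := d
step 2: unify ((Bool -> Bool) -> Bool) ~ f  [subst: {e:=d} | 1 pending]
  bind f := ((Bool -> Bool) -> Bool)
step 3: unify ((Bool -> Int) -> b) ~ c  [subst: {e:=d, f:=((Bool -> Bool) -> Bool)} | 0 pending]
  bind c := ((Bool -> Int) -> b)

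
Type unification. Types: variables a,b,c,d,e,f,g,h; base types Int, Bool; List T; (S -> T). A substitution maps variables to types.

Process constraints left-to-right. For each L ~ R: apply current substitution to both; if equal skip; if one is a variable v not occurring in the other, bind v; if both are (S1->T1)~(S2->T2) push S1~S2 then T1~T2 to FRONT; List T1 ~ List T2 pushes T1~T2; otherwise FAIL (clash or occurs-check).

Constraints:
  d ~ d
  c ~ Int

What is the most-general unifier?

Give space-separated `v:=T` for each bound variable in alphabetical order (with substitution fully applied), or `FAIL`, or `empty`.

Answer: c:=Int

Derivation:
step 1: unify d ~ d  [subst: {-} | 1 pending]
  -> identical, skip
step 2: unify c ~ Int  [subst: {-} | 0 pending]
  bind c := Int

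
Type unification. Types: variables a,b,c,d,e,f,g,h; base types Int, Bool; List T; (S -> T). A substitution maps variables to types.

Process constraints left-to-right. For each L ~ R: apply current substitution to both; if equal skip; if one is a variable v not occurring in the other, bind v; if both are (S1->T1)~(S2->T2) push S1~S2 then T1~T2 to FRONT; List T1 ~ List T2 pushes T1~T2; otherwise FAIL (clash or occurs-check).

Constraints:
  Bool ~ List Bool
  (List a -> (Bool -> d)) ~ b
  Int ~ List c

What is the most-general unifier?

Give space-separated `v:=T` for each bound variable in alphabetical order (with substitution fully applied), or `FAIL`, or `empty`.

step 1: unify Bool ~ List Bool  [subst: {-} | 2 pending]
  clash: Bool vs List Bool

Answer: FAIL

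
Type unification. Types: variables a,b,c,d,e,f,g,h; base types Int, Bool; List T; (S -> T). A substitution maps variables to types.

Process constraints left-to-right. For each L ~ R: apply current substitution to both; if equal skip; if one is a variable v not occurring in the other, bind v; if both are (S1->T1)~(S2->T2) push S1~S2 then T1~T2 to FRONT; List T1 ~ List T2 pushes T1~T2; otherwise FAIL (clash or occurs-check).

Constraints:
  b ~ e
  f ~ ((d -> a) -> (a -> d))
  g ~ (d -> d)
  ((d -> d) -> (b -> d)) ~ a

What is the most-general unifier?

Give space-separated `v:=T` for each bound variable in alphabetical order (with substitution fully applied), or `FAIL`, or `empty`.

step 1: unify b ~ e  [subst: {-} | 3 pending]
  bind b := e
step 2: unify f ~ ((d -> a) -> (a -> d))  [subst: {b:=e} | 2 pending]
  bind f := ((d -> a) -> (a -> d))
step 3: unify g ~ (d -> d)  [subst: {b:=e, f:=((d -> a) -> (a -> d))} | 1 pending]
  bind g := (d -> d)
step 4: unify ((d -> d) -> (e -> d)) ~ a  [subst: {b:=e, f:=((d -> a) -> (a -> d)), g:=(d -> d)} | 0 pending]
  bind a := ((d -> d) -> (e -> d))

Answer: a:=((d -> d) -> (e -> d)) b:=e f:=((d -> ((d -> d) -> (e -> d))) -> (((d -> d) -> (e -> d)) -> d)) g:=(d -> d)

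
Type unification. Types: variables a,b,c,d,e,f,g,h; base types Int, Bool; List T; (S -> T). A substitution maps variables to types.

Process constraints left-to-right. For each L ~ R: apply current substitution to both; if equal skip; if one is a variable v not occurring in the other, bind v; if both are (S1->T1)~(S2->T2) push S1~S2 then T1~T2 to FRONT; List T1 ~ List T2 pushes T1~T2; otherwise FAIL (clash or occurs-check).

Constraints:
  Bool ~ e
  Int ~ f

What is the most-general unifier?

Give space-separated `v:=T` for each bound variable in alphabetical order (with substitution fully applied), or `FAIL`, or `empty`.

step 1: unify Bool ~ e  [subst: {-} | 1 pending]
  bind e := Bool
step 2: unify Int ~ f  [subst: {e:=Bool} | 0 pending]
  bind f := Int

Answer: e:=Bool f:=Int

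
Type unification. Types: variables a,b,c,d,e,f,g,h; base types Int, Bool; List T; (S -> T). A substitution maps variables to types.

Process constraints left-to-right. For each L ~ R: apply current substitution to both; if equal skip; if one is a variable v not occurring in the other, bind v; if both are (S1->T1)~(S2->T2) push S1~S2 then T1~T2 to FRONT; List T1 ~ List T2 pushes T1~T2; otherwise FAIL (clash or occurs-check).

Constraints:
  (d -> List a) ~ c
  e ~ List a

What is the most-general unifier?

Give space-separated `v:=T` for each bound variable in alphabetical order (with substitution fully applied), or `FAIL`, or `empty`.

Answer: c:=(d -> List a) e:=List a

Derivation:
step 1: unify (d -> List a) ~ c  [subst: {-} | 1 pending]
  bind c := (d -> List a)
step 2: unify e ~ List a  [subst: {c:=(d -> List a)} | 0 pending]
  bind e := List a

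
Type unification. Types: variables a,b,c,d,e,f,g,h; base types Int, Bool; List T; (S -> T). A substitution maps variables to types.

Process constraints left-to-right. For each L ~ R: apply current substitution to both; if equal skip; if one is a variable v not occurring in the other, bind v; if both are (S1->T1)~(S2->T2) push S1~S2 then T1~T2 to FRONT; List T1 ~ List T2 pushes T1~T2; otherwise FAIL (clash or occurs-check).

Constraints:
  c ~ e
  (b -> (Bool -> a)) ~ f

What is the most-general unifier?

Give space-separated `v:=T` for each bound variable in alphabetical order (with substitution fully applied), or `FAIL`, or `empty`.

Answer: c:=e f:=(b -> (Bool -> a))

Derivation:
step 1: unify c ~ e  [subst: {-} | 1 pending]
  bind c := e
step 2: unify (b -> (Bool -> a)) ~ f  [subst: {c:=e} | 0 pending]
  bind f := (b -> (Bool -> a))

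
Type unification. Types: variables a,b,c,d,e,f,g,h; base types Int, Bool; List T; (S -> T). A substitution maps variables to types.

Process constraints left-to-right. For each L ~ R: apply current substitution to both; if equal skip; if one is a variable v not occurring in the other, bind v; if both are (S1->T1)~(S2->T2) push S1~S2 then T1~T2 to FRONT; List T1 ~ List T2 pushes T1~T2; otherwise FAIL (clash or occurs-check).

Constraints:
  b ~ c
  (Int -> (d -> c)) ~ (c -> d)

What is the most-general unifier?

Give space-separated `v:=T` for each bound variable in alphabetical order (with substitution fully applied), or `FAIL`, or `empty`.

Answer: FAIL

Derivation:
step 1: unify b ~ c  [subst: {-} | 1 pending]
  bind b := c
step 2: unify (Int -> (d -> c)) ~ (c -> d)  [subst: {b:=c} | 0 pending]
  -> decompose arrow: push Int~c, (d -> c)~d
step 3: unify Int ~ c  [subst: {b:=c} | 1 pending]
  bind c := Int
step 4: unify (d -> Int) ~ d  [subst: {b:=c, c:=Int} | 0 pending]
  occurs-check fail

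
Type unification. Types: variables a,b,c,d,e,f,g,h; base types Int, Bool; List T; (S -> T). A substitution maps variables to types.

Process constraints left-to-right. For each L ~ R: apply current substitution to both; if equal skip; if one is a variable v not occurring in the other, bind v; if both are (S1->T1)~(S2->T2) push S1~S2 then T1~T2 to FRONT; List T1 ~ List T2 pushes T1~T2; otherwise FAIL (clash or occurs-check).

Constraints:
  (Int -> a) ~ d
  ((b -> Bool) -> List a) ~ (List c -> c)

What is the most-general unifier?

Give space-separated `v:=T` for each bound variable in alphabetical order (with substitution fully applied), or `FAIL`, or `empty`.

step 1: unify (Int -> a) ~ d  [subst: {-} | 1 pending]
  bind d := (Int -> a)
step 2: unify ((b -> Bool) -> List a) ~ (List c -> c)  [subst: {d:=(Int -> a)} | 0 pending]
  -> decompose arrow: push (b -> Bool)~List c, List a~c
step 3: unify (b -> Bool) ~ List c  [subst: {d:=(Int -> a)} | 1 pending]
  clash: (b -> Bool) vs List c

Answer: FAIL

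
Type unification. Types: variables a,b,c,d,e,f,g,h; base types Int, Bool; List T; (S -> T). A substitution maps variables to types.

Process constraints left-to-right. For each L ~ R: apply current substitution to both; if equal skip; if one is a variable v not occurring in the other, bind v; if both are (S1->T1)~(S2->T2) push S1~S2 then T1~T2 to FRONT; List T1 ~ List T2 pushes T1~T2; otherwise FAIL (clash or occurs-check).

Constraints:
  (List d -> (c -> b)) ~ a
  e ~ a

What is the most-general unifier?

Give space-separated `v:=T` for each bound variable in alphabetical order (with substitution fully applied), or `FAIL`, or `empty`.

Answer: a:=(List d -> (c -> b)) e:=(List d -> (c -> b))

Derivation:
step 1: unify (List d -> (c -> b)) ~ a  [subst: {-} | 1 pending]
  bind a := (List d -> (c -> b))
step 2: unify e ~ (List d -> (c -> b))  [subst: {a:=(List d -> (c -> b))} | 0 pending]
  bind e := (List d -> (c -> b))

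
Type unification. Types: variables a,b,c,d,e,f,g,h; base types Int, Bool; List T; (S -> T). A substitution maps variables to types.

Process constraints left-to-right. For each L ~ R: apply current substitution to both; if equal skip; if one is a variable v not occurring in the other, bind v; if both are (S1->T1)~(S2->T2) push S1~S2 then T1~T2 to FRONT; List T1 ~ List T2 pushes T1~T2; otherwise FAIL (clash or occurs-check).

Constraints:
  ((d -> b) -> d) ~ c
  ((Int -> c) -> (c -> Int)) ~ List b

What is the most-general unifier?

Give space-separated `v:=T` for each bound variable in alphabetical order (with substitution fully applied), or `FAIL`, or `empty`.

Answer: FAIL

Derivation:
step 1: unify ((d -> b) -> d) ~ c  [subst: {-} | 1 pending]
  bind c := ((d -> b) -> d)
step 2: unify ((Int -> ((d -> b) -> d)) -> (((d -> b) -> d) -> Int)) ~ List b  [subst: {c:=((d -> b) -> d)} | 0 pending]
  clash: ((Int -> ((d -> b) -> d)) -> (((d -> b) -> d) -> Int)) vs List b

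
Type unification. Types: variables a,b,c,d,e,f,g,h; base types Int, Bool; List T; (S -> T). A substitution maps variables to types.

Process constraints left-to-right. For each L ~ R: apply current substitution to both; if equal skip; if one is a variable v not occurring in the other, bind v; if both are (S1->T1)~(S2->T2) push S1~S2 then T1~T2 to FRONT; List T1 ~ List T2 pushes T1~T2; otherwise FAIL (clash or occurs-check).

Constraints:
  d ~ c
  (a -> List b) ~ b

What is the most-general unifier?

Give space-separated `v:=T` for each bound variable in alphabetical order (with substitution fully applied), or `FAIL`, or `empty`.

Answer: FAIL

Derivation:
step 1: unify d ~ c  [subst: {-} | 1 pending]
  bind d := c
step 2: unify (a -> List b) ~ b  [subst: {d:=c} | 0 pending]
  occurs-check fail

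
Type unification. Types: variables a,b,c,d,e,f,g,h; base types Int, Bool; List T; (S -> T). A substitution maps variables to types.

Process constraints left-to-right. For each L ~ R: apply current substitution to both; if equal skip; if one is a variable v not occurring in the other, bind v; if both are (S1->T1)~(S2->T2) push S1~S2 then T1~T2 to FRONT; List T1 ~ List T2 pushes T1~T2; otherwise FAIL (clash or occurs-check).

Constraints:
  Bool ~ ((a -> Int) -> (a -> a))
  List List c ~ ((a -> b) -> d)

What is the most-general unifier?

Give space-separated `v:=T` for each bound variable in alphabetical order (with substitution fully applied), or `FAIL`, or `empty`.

step 1: unify Bool ~ ((a -> Int) -> (a -> a))  [subst: {-} | 1 pending]
  clash: Bool vs ((a -> Int) -> (a -> a))

Answer: FAIL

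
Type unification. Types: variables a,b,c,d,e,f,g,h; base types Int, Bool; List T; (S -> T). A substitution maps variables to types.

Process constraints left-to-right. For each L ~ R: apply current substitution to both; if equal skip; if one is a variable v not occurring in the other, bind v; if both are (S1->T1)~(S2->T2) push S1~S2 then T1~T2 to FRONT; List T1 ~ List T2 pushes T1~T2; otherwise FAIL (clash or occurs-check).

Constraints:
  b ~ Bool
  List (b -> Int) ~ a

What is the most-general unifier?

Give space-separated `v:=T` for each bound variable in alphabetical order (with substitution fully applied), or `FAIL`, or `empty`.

step 1: unify b ~ Bool  [subst: {-} | 1 pending]
  bind b := Bool
step 2: unify List (Bool -> Int) ~ a  [subst: {b:=Bool} | 0 pending]
  bind a := List (Bool -> Int)

Answer: a:=List (Bool -> Int) b:=Bool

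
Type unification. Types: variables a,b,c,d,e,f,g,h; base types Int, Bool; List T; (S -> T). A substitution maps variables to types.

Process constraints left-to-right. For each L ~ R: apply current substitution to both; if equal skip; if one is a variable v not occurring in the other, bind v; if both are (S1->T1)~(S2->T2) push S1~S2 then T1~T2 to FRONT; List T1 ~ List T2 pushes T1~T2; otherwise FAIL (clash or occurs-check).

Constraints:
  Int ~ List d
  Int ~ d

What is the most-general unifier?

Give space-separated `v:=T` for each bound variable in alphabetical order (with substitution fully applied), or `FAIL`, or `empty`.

Answer: FAIL

Derivation:
step 1: unify Int ~ List d  [subst: {-} | 1 pending]
  clash: Int vs List d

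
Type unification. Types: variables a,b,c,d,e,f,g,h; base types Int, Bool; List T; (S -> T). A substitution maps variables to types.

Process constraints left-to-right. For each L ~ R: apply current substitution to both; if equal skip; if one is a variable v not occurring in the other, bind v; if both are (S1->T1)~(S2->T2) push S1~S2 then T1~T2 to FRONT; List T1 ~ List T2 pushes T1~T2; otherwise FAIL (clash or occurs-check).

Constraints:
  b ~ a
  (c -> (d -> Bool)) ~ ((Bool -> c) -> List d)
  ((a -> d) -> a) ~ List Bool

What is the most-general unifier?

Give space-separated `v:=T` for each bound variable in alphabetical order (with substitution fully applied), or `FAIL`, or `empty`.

step 1: unify b ~ a  [subst: {-} | 2 pending]
  bind b := a
step 2: unify (c -> (d -> Bool)) ~ ((Bool -> c) -> List d)  [subst: {b:=a} | 1 pending]
  -> decompose arrow: push c~(Bool -> c), (d -> Bool)~List d
step 3: unify c ~ (Bool -> c)  [subst: {b:=a} | 2 pending]
  occurs-check fail: c in (Bool -> c)

Answer: FAIL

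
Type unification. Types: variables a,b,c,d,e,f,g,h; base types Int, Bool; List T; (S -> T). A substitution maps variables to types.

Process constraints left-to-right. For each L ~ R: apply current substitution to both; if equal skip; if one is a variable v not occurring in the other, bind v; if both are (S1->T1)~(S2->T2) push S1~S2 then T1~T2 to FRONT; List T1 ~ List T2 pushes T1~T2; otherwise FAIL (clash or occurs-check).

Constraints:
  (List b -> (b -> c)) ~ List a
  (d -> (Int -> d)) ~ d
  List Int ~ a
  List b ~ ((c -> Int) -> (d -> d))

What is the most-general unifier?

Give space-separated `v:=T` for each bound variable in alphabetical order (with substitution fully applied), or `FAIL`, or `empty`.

Answer: FAIL

Derivation:
step 1: unify (List b -> (b -> c)) ~ List a  [subst: {-} | 3 pending]
  clash: (List b -> (b -> c)) vs List a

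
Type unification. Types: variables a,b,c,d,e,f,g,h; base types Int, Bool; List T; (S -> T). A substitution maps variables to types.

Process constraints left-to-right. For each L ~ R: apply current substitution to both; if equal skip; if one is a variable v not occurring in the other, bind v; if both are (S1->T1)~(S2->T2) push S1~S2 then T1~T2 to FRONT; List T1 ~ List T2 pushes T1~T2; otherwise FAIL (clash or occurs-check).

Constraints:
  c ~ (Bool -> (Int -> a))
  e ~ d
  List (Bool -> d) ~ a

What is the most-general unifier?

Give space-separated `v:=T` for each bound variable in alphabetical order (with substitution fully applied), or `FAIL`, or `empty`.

Answer: a:=List (Bool -> d) c:=(Bool -> (Int -> List (Bool -> d))) e:=d

Derivation:
step 1: unify c ~ (Bool -> (Int -> a))  [subst: {-} | 2 pending]
  bind c := (Bool -> (Int -> a))
step 2: unify e ~ d  [subst: {c:=(Bool -> (Int -> a))} | 1 pending]
  bind e := d
step 3: unify List (Bool -> d) ~ a  [subst: {c:=(Bool -> (Int -> a)), e:=d} | 0 pending]
  bind a := List (Bool -> d)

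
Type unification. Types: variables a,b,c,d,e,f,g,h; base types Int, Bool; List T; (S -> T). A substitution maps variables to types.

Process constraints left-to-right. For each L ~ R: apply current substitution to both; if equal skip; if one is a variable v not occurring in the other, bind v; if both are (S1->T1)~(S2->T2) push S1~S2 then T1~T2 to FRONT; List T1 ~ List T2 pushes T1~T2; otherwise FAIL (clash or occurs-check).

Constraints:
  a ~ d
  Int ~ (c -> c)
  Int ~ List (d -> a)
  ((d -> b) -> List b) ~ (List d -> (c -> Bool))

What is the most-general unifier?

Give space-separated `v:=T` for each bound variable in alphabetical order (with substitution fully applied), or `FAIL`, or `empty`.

step 1: unify a ~ d  [subst: {-} | 3 pending]
  bind a := d
step 2: unify Int ~ (c -> c)  [subst: {a:=d} | 2 pending]
  clash: Int vs (c -> c)

Answer: FAIL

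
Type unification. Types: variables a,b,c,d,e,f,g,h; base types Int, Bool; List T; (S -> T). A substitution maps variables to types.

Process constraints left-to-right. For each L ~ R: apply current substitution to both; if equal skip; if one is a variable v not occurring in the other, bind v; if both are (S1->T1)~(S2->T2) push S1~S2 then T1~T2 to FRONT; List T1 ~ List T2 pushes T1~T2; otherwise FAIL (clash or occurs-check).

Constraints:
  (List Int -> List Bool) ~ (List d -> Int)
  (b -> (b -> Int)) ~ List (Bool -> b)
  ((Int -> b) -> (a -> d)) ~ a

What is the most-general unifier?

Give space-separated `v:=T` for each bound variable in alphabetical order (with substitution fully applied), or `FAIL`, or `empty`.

Answer: FAIL

Derivation:
step 1: unify (List Int -> List Bool) ~ (List d -> Int)  [subst: {-} | 2 pending]
  -> decompose arrow: push List Int~List d, List Bool~Int
step 2: unify List Int ~ List d  [subst: {-} | 3 pending]
  -> decompose List: push Int~d
step 3: unify Int ~ d  [subst: {-} | 3 pending]
  bind d := Int
step 4: unify List Bool ~ Int  [subst: {d:=Int} | 2 pending]
  clash: List Bool vs Int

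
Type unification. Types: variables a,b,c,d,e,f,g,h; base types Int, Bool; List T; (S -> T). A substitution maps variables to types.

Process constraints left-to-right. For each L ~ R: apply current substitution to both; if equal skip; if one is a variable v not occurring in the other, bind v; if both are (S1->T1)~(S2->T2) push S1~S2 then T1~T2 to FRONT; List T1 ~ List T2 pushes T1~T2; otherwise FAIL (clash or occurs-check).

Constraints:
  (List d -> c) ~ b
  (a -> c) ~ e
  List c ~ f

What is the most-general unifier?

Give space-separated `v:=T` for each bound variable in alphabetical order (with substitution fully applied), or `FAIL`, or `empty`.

Answer: b:=(List d -> c) e:=(a -> c) f:=List c

Derivation:
step 1: unify (List d -> c) ~ b  [subst: {-} | 2 pending]
  bind b := (List d -> c)
step 2: unify (a -> c) ~ e  [subst: {b:=(List d -> c)} | 1 pending]
  bind e := (a -> c)
step 3: unify List c ~ f  [subst: {b:=(List d -> c), e:=(a -> c)} | 0 pending]
  bind f := List c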